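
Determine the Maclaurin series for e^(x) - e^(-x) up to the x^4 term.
x^3/3 + 2·x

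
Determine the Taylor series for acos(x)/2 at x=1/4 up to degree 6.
acos(1/4)/2 - 2·√(15)·(x - 1/4)/15 - 4·√(15)·(x - 1/4)^2/225 - 32·√(15)·(x - 1/4)^3/1125 - 32·√(15)·(x - 1/4)^4/2025 - 14848·√(15)·(x - 1/4)^5/759375 - 191488·√(15)·(x - 1/4)^6/11390625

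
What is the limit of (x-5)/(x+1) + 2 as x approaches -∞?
Evaluate the dominant behaviour as x → -∞; each term tends to a finite value or vanishes.
Limit = 3.

Final answer: 3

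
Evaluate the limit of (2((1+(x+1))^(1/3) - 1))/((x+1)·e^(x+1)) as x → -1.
Both numerator and denominator → 0 as x → -1; this is a 0/0 indeterminate form.
Expand each to leading order near x = -1: numerator ~ 2·(x + 1)/3, denominator ~ (x + 1).
The limit of the ratio is 2/3.

Final answer: 2/3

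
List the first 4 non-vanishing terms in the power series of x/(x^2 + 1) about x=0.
-x^7 + x^5 - x^3 + x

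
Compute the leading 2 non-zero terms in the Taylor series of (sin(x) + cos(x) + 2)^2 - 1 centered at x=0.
6·x + 8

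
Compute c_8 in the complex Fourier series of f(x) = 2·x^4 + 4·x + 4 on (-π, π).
Compute the real Fourier coefficients first: a_8 = -3/128 + π^2/4, b_8 = -1.
Then c_8 = (a_8 − i·b_8)/2 = -3/256 + π^2/8 + i/2.

Final answer: -3/256 + π^2/8 + i/2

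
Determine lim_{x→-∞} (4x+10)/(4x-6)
Evaluate the dominant behaviour as x → -∞; each term tends to a finite value or vanishes.
Limit = 1.

Final answer: 1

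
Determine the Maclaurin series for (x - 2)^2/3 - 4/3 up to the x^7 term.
x^2/3 - 4·x/3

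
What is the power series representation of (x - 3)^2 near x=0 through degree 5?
x^2 - 6·x + 9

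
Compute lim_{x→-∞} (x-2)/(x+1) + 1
Evaluate the dominant behaviour as x → -∞; each term tends to a finite value or vanishes.
Limit = 2.

Final answer: 2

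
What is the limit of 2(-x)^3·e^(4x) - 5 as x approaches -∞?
The product is a 0·∞ indeterminate form at x → -∞.
Rewrite the product as 2(-x)^3 / e^(-4x) (an ∞/∞ form) and apply L'Hôpital, or use the standard hierarchy e^(4|x|) ≫ |(-x)^3| as x → -∞.
The indeterminate product → 0, so the limit = -5.

Final answer: -5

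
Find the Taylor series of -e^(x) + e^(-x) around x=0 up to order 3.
-x^3/3 - 2·x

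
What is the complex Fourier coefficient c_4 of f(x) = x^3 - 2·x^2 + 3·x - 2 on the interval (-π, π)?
Compute the real Fourier coefficients first: a_4 = -1/2, b_4 = -π^2/2 - 21/16.
Then c_4 = (a_4 − i·b_4)/2 = -1/4 + 21·i/32 + i·π^2/4.

Final answer: -1/4 + 21·i/32 + i·π^2/4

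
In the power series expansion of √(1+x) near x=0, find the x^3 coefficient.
Expand to order 3: √(1+x) = x^3/16 - x^2/8 + x/2 + 1 + O(x^4).
The coefficient of x^3 is 1/16.

Final answer: 1/16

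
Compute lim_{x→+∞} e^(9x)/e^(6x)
This is an ∞/∞ indeterminate form as x → +∞.
Rewrite e^(9x)/e^(6x) = e^((9−6)x) = e^(3x); the exponent coefficient is 3 > 0 so e^(3x) → ∞.
Limit = ∞.

Final answer: ∞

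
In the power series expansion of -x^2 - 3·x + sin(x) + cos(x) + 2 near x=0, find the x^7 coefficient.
Expand to order 7: -x^2 - 3·x + sin(x) + cos(x) + 2 = -x^7/5040 - x^6/720 + x^5/120 + x^4/24 - x^3/6 - 3·x^2/2 - 2·x + 3 + O(x^8).
The coefficient of x^7 is -1/5040.

Final answer: -1/5040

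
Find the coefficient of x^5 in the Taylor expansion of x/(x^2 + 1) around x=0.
Expand to order 5: x/(x^2 + 1) = x^5 - x^3 + x + O(x^6).
The coefficient of x^5 is 1.

Final answer: 1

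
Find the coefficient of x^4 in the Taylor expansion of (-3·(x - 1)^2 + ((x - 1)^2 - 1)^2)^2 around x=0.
Expand to order 4: (-3·(x - 1)^2 + ((x - 1)^2 - 1)^2)^2 = -53·x^4 + 36·x^3 + 30·x^2 - 36·x + 9 + O(x^5).
The coefficient of x^4 is -53.

Final answer: -53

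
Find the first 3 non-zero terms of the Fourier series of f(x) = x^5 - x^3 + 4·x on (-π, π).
(-42·π^2 + 2·π^4 + 260)·sin(x) + (-π^4 - 13 + 6·π^2)·sin(2·x) + (-58·π^2/27 + 332/81 + 2·π^4/3)·sin(3·x)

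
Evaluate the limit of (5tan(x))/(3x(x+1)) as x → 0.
Both numerator and denominator → 0 as x → 0; this is a 0/0 indeterminate form.
Expand each to leading order near x = 0: numerator ~ 5·x, denominator ~ 3·x.
The limit of the ratio is 5/3.

Final answer: 5/3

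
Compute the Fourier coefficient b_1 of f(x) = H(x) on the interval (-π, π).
b_1 = (1/π) ∫_{-π}^{π} f(x)·sin(1x) dx.
Evaluate the integral (use parity and integration by parts as needed): b_1 = 2/π.

Final answer: 2/π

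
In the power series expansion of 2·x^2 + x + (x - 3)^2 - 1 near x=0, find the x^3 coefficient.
Expand to order 3: 2·x^2 + x + (x - 3)^2 - 1 = 3·x^2 - 5·x + 8 + O(x^4).
The coefficient of x^3 is 0.

Final answer: 0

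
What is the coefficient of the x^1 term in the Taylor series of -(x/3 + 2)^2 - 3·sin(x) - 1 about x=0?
Expand to order 1: -(x/3 + 2)^2 - 3·sin(x) - 1 = -13·x/3 - 5 + O(x^2).
The coefficient of x^1 is -13/3.

Final answer: -13/3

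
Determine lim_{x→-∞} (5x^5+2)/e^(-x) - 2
The quotient is an ∞/∞ indeterminate form as x → -∞.
Compare growth rates of the dominant terms (exponentials ≫ polynomials ≫ logarithms), or apply L'Hôpital's rule; the quotient → 0.
Adding the constant: 0 - 2 = -2. Limit = -2.

Final answer: -2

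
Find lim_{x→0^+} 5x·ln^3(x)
This is a 0·∞ indeterminate form at x → 0⁺.
Rewrite the product as 5·ln^3(x) / x^(-1) and apply L'Hôpital, or use the standard hierarchy x^(-1) ≫ |ln x|^3 as x → 0⁺.
The indeterminate product → 0, so the limit = 0.

Final answer: 0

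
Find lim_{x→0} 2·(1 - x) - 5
Direct substitution at x = 0 gives -3.

Final answer: -3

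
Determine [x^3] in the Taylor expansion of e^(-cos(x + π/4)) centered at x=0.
Expand to order 3: e^(-cos(x + π/4)) = x^3·(-√(2)·e^(-√(2)/2)/24 + e^(-√(2)/2)/4) + x^2·(e^(-√(2)/2)/4 + √(2)·e^(-√(2)/2)/4) + √(2)·x·e^(-√(2)/2)/2 + e^(-√(2)/2) + O(x^4).
The coefficient of x^3 is -√(2)·e^(-√(2)/2)/24 + e^(-√(2)/2)/4.

Final answer: -√(2)·e^(-√(2)/2)/24 + e^(-√(2)/2)/4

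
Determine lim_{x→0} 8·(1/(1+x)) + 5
Direct substitution at x = 0 gives 13.

Final answer: 13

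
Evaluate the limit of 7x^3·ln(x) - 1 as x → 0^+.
The product is a 0·∞ indeterminate form at x → 0⁺.
Rewrite the product as 7·ln(x) / x^(-3) and apply L'Hôpital, or use the standard hierarchy x^(-3) ≫ |ln x| as x → 0⁺.
The indeterminate product → 0, so the limit = -1.

Final answer: -1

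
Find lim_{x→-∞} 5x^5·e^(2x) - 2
The product is a 0·∞ indeterminate form at x → -∞.
Rewrite the product as 5x^5 / e^(-2x) (an ∞/∞ form) and apply L'Hôpital, or use the standard hierarchy e^(2|x|) ≫ |x^5| as x → -∞.
The indeterminate product → 0, so the limit = -2.

Final answer: -2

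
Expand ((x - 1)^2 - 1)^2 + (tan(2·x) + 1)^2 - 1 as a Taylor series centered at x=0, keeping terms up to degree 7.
4352·x^7/315 + 1088·x^6/45 + 128·x^5/15 + 35·x^4/3 + 4·x^3/3 + 8·x^2 + 4·x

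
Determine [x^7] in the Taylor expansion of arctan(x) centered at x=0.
Expand to order 7: arctan(x) = -x^7/7 + x^5/5 - x^3/3 + x + O(x^8).
The coefficient of x^7 is -1/7.

Final answer: -1/7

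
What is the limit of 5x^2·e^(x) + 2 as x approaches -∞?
The product is a 0·∞ indeterminate form at x → -∞.
Rewrite the product as 5x^2 / e^(-x) (an ∞/∞ form) and apply L'Hôpital, or use the standard hierarchy e^(|x|) ≫ |x^2| as x → -∞.
The indeterminate product → 0, so the limit = 2.

Final answer: 2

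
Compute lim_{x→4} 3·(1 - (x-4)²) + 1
Direct substitution at x = 4 gives 4.

Final answer: 4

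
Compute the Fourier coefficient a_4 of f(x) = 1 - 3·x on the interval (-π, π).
a_4 = (1/π) ∫_{-π}^{π} f(x)·cos(4x) dx.
Evaluate the integral (use parity and integration by parts as needed): a_4 = 0.

Final answer: 0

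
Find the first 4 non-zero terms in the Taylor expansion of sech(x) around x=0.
-61·x^6/720 + 5·x^4/24 - x^2/2 + 1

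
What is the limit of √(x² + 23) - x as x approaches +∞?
This is an ∞ − ∞ indeterminate form.
Multiply and divide by the conjugate √(x²+23) + x; the x² terms cancel, leaving 23/(√(x²+23)+x) → 0.
Limit = 0.

Final answer: 0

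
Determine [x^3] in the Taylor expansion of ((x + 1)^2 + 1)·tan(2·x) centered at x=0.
Expand to order 3: ((x + 1)^2 + 1)·tan(2·x) = 22·x^3/3 + 4·x^2 + 4·x + O(x^4).
The coefficient of x^3 is 22/3.

Final answer: 22/3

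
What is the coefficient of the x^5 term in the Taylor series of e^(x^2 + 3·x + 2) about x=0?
321·e^(2)/40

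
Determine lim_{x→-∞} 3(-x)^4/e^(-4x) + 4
The quotient is an ∞/∞ indeterminate form as x → -∞.
Compare growth rates of the dominant terms (exponentials ≫ polynomials ≫ logarithms), or apply L'Hôpital's rule; the quotient → 0.
Adding the constant: 0 + 4 = 4. Limit = 4.

Final answer: 4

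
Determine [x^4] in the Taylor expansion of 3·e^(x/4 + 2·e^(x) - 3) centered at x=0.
Expand to order 4: 3·e^(x/4 + 2·e^(x) - 3) = 30305·x^4·e^(-1)/2048 + 1721·x^3·e^(-1)/128 + 339·x^2·e^(-1)/32 + 27·x·e^(-1)/4 + 3·e^(-1) + O(x^5).
The coefficient of x^4 is 30305·e^(-1)/2048.

Final answer: 30305·e^(-1)/2048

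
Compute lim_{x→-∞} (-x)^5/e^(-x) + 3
The quotient is an ∞/∞ indeterminate form as x → -∞.
Compare growth rates of the dominant terms (exponentials ≫ polynomials ≫ logarithms), or apply L'Hôpital's rule; the quotient → 0.
Adding the constant: 0 + 3 = 3. Limit = 3.

Final answer: 3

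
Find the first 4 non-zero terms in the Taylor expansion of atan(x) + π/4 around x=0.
x^5/5 - x^3/3 + x + π/4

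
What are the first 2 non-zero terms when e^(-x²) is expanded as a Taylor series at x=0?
1 - x^2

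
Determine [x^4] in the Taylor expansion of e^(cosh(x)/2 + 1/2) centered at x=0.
Expand to order 4: e^(cosh(x)/2 + 1/2) = 5·e·x^4/96 + e·x^2/4 + e + O(x^5).
The coefficient of x^4 is 5·e/96.

Final answer: 5·e/96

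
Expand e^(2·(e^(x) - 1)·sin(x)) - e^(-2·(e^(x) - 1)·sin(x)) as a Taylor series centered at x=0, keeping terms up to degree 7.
719·x^7/180 + 118·x^6/45 - x^5/6 + 2·x^3 + 4·x^2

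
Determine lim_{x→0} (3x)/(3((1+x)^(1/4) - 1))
Both numerator and denominator → 0 as x → 0; this is a 0/0 indeterminate form.
Expand each to leading order near x = 0: numerator ~ 3·x, denominator ~ 3·x/4.
The limit of the ratio is 4.

Final answer: 4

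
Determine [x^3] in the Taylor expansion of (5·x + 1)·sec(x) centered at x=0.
Expand to order 3: (5·x + 1)·sec(x) = 5·x^3/2 + x^2/2 + 5·x + 1 + O(x^4).
The coefficient of x^3 is 5/2.

Final answer: 5/2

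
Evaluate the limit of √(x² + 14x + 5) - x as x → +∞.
This is an ∞ − ∞ indeterminate form.
Multiply and divide by the conjugate √(x²+14x + 5) + x; the x² terms cancel, leaving (14x + 5)/(√(x²+14x + 5)+x) → 14/2 = 7.
Limit = 7.

Final answer: 7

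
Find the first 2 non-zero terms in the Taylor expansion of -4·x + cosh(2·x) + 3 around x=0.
4 - 4·x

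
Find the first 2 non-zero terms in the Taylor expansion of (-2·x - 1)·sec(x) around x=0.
-2·x - 1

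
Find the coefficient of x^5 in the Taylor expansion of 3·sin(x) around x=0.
Expand to order 5: 3·sin(x) = x^5/40 - x^3/2 + 3·x + O(x^6).
The coefficient of x^5 is 1/40.

Final answer: 1/40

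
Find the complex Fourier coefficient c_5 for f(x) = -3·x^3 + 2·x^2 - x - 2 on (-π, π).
Compute the real Fourier coefficients first: a_5 = -8/25, b_5 = -6·π^2/5 - 14/125.
Then c_5 = (a_5 − i·b_5)/2 = -4/25 + 7·i/125 + 3·i·π^2/5.

Final answer: -4/25 + 7·i/125 + 3·i·π^2/5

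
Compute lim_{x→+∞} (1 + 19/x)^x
As x → +∞: this is the defining limit (1 + 19/x)^x → e^19.
Limit = e^(19).

Final answer: e^(19)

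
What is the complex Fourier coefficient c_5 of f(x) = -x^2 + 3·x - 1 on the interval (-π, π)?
Compute the real Fourier coefficients first: a_5 = 4/25, b_5 = 6/5.
Then c_5 = (a_5 − i·b_5)/2 = 2/25 - 3·i/5.

Final answer: 2/25 - 3·i/5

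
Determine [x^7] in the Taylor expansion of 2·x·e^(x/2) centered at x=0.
Expand to order 7: 2·x·e^(x/2) = x^7/23040 + x^6/1920 + x^5/192 + x^4/24 + x^3/4 + x^2 + 2·x + O(x^8).
The coefficient of x^7 is 1/23040.

Final answer: 1/23040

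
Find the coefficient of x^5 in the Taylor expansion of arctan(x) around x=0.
Expand to order 5: arctan(x) = x^5/5 - x^3/3 + x + O(x^6).
The coefficient of x^5 is 1/5.

Final answer: 1/5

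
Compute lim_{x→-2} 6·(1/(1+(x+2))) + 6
Direct substitution at x = -2 gives 12.

Final answer: 12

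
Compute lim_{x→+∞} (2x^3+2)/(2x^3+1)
This is an ∞/∞ indeterminate form as x → +∞.
Divide numerator and denominator by x^3 and let the lower-order terms vanish; the leading terms give 2/2 = 1.
Limit = 1.

Final answer: 1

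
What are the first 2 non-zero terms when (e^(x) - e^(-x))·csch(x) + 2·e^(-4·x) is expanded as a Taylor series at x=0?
4 - 8·x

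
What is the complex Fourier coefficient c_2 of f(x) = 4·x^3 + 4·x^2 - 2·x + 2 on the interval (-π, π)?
Compute the real Fourier coefficients first: a_2 = 4, b_2 = 8 - 4·π^2.
Then c_2 = (a_2 − i·b_2)/2 = 2 - 4·i + 2·i·π^2.

Final answer: 2 - 4·i + 2·i·π^2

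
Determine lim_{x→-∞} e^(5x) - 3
Evaluate the dominant behaviour as x → -∞; each term tends to a finite value or vanishes.
Limit = -3.

Final answer: -3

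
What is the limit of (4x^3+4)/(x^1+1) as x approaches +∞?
This is an ∞/∞ indeterminate form as x → +∞.
Divide numerator and denominator by x^3 and let the lower-order terms vanish; the numerator's degree 3 exceeds the denominator's degree 1, so the quotient diverges.
Limit = ∞.

Final answer: ∞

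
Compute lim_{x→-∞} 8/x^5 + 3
Evaluate the dominant behaviour as x → -∞; each term tends to a finite value or vanishes.
Limit = 3.

Final answer: 3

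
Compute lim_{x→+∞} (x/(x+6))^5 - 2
As x → +∞: x/(x+6) = 1/(1 + 6/x) → 1, and the 5th power of a limit-1 base also → 1; with the additive constant, 1 - 2 = -1.
Limit = -1.

Final answer: -1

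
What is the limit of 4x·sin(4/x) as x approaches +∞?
As x → +∞: let u = 4/x → 0⁺; then 4·x·sin(4/x) = 4·4·sin(u)/u → 4·4·1 = 16.
Limit = 16.

Final answer: 16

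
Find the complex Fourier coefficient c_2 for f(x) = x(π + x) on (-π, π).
Compute the real Fourier coefficients first: a_2 = 1, b_2 = -π.
Then c_2 = (a_2 − i·b_2)/2 = 1/2 + i·π/2.

Final answer: 1/2 + i·π/2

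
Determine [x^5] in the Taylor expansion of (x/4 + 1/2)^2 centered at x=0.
Expand to order 5: (x/4 + 1/2)^2 = x^2/16 + x/4 + 1/4 + O(x^6).
The coefficient of x^5 is 0.

Final answer: 0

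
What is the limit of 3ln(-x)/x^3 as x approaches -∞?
This is an ∞/∞ indeterminate form as x → -∞.
Compare growth rates of the dominant terms (exponentials ≫ polynomials ≫ logarithms), or apply L'Hôpital's rule; the quotient → 0.
Limit = 0.

Final answer: 0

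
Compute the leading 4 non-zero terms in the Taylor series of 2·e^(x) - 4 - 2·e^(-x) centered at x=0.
x^5/30 + 2·x^3/3 + 4·x - 4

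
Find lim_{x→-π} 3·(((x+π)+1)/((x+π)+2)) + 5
Direct substitution at x = -π gives 13/2.

Final answer: 13/2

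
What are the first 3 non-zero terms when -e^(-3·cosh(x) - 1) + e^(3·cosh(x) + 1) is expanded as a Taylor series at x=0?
x^4·(-e^(-4) + 5·e^(4)/4) + x^2·(3·e^(-4)/2 + 3·e^(4)/2) - e^(-4) + e^(4)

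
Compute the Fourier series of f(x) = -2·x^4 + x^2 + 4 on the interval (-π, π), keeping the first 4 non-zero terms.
(-100 + 16·π^2)·cos(x) + (7 - 4·π^2)·cos(2·x) + (-44/27 + 16·π^2/9)·cos(3·x) - 2·π^4/5 + π^2/3 + 4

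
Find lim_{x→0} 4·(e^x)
Direct substitution at x = 0 gives 4.

Final answer: 4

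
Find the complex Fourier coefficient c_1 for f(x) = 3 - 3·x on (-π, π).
Compute the real Fourier coefficients first: a_1 = 0, b_1 = -6.
Then c_1 = (a_1 − i·b_1)/2 = 3·i.

Final answer: 3·i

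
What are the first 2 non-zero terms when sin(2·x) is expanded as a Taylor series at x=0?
-4·x^3/3 + 2·x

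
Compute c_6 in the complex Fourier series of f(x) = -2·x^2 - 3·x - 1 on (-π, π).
Compute the real Fourier coefficients first: a_6 = -2/9, b_6 = 1.
Then c_6 = (a_6 − i·b_6)/2 = -1/9 - i/2.

Final answer: -1/9 - i/2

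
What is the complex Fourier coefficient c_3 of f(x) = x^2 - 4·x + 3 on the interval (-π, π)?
Compute the real Fourier coefficients first: a_3 = -4/9, b_3 = -8/3.
Then c_3 = (a_3 − i·b_3)/2 = -2/9 + 4·i/3.

Final answer: -2/9 + 4·i/3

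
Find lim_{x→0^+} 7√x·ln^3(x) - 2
The product is a 0·∞ indeterminate form at x → 0⁺.
Rewrite the product as 7·ln^3(x) / x^(-1/2) and apply L'Hôpital, or use the standard hierarchy x^(-1/2) ≫ |ln x|^3 as x → 0⁺.
The indeterminate product → 0, so the limit = -2.

Final answer: -2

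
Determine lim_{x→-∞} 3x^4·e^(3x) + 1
The product is a 0·∞ indeterminate form at x → -∞.
Rewrite the product as 3x^4 / e^(-3x) (an ∞/∞ form) and apply L'Hôpital, or use the standard hierarchy e^(3|x|) ≫ |x^4| as x → -∞.
The indeterminate product → 0, so the limit = 1.

Final answer: 1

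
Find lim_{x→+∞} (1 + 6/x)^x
As x → +∞: this is the defining limit (1 + 6/x)^x → e^6.
Limit = e^(6).

Final answer: e^(6)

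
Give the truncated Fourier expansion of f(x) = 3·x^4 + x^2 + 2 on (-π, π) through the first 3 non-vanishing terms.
(140 - 24·π^2)·cos(x) + (-8 + 6·π^2)·cos(2·x) + 2 + π^2/3 + 3·π^4/5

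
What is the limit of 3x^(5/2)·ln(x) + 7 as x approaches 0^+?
The product is a 0·∞ indeterminate form at x → 0⁺.
Rewrite the product as 3·ln(x) / x^(-5/2) and apply L'Hôpital, or use the standard hierarchy x^(-5/2) ≫ |ln x| as x → 0⁺.
The indeterminate product → 0, so the limit = 7.

Final answer: 7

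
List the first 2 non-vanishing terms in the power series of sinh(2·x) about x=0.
4·x^3/3 + 2·x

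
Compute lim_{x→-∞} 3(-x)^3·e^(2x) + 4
The product is a 0·∞ indeterminate form at x → -∞.
Rewrite the product as 3(-x)^3 / e^(-2x) (an ∞/∞ form) and apply L'Hôpital, or use the standard hierarchy e^(2|x|) ≫ |(-x)^3| as x → -∞.
The indeterminate product → 0, so the limit = 4.

Final answer: 4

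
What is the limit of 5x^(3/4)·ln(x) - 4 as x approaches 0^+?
The product is a 0·∞ indeterminate form at x → 0⁺.
Rewrite the product as 5·ln(x) / x^(-3/4) and apply L'Hôpital, or use the standard hierarchy x^(-3/4) ≫ |ln x| as x → 0⁺.
The indeterminate product → 0, so the limit = -4.

Final answer: -4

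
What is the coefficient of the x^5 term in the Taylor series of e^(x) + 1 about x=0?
Expand to order 5: e^(x) + 1 = x^5/120 + x^4/24 + x^3/6 + x^2/2 + x + 2 + O(x^6).
The coefficient of x^5 is 1/120.

Final answer: 1/120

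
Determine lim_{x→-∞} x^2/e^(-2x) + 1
The quotient is an ∞/∞ indeterminate form as x → -∞.
Compare growth rates of the dominant terms (exponentials ≫ polynomials ≫ logarithms), or apply L'Hôpital's rule; the quotient → 0.
Adding the constant: 0 + 1 = 1. Limit = 1.

Final answer: 1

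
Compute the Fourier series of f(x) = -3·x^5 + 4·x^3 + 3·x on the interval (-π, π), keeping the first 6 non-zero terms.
(-762 - 6·π^4 + 128·π^2)·sin(x) + (-19·π^2 + 51/2 + 3·π^4)·sin(2·x) + (-2·π^4 - 74/27 + 64·π^2/9)·sin(3·x) + (-31·π^2/8 - 3/64 + 3·π^4/2)·sin(4·x) + (-6·π^4/5 + 366/625 + 64·π^2/25)·sin(5·x) + (-17·π^2/9 - 37/54 + π^4)·sin(6·x)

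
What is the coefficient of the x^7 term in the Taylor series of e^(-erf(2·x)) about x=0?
Expand to order 7: e^(-erf(2·x)) = x^7·(-4864/(45·π^(3/2)) - 1024/(315·π^(7/2)) + 512/(9·π^(5/2)) + 128/(21·√(π))) + x^6·(-512/(9·π^2) + 256/(45·π^3) + 1792/(45·π)) + x^5·(-32/(5·√(π)) - 128/(15·π^(5/2)) + 128/(3·π^(3/2))) + x^4·(-64/(3·π) + 32/(3·π^2)) + x^3·(-32/(3·π^(3/2)) + 16/(3·√(π))) + 8·x^2/π - 4·x/√(π) + 1 + O(x^8).
The coefficient of x^7 is -4864/(45·π^(3/2)) - 1024/(315·π^(7/2)) + 512/(9·π^(5/2)) + 128/(21·√(π)).

Final answer: -4864/(45·π^(3/2)) - 1024/(315·π^(7/2)) + 512/(9·π^(5/2)) + 128/(21·√(π))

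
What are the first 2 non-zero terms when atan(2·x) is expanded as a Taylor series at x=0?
-8·x^3/3 + 2·x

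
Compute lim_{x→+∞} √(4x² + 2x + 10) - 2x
As x → +∞: multiply by the conjugate to get (2x+10)/(√(4x²+2x+10)+2x); the denominator ~ 4x, so the limit is 2/4 = 1/2.
Limit = 1/2.

Final answer: 1/2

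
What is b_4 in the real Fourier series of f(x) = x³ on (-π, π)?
b_4 = (1/π) ∫_{-π}^{π} f(x)·sin(4x) dx.
Evaluate the integral (use parity and integration by parts as needed): b_4 = 3/16 - π^2/2.

Final answer: 3/16 - π^2/2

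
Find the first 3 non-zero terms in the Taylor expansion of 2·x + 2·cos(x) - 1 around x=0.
-x^2 + 2·x + 1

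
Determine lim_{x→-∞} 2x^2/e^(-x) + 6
The quotient is an ∞/∞ indeterminate form as x → -∞.
Compare growth rates of the dominant terms (exponentials ≫ polynomials ≫ logarithms), or apply L'Hôpital's rule; the quotient → 0.
Adding the constant: 0 + 6 = 6. Limit = 6.

Final answer: 6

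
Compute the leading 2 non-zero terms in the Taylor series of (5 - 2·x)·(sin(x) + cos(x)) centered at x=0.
3·x + 5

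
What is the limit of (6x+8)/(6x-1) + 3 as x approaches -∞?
Evaluate the dominant behaviour as x → -∞; each term tends to a finite value or vanishes.
Limit = 4.

Final answer: 4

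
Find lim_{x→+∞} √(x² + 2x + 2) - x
This is an ∞ − ∞ indeterminate form.
Multiply and divide by the conjugate √(x²+2x + 2) + x; the x² terms cancel, leaving (2x + 2)/(√(x²+2x + 2)+x) → 2/2 = 1.
Limit = 1.

Final answer: 1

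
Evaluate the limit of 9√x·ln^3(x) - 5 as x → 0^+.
The product is a 0·∞ indeterminate form at x → 0⁺.
Rewrite the product as 9·ln^3(x) / x^(-1/2) and apply L'Hôpital, or use the standard hierarchy x^(-1/2) ≫ |ln x|^3 as x → 0⁺.
The indeterminate product → 0, so the limit = -5.

Final answer: -5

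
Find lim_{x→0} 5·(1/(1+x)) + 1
Direct substitution at x = 0 gives 6.

Final answer: 6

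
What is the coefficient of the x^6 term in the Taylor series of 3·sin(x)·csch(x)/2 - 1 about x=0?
Expand to order 6: 3·sin(x)·csch(x)/2 - 1 = -13·x^6/1260 + x^4/12 - x^2/2 + 1/2 + O(x^7).
The coefficient of x^6 is -13/1260.

Final answer: -13/1260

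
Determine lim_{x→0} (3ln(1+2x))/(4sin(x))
Both numerator and denominator → 0 as x → 0; this is a 0/0 indeterminate form.
Expand each to leading order near x = 0: numerator ~ 6·x, denominator ~ 4·x.
The limit of the ratio is 3/2.

Final answer: 3/2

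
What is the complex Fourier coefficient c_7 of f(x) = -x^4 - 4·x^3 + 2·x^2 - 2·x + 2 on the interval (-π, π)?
Compute the real Fourier coefficients first: a_7 = -440/2401 + 8·π^2/49, b_7 = -8·π^2/7 - 148/343.
Then c_7 = (a_7 − i·b_7)/2 = -220/2401 + 4·π^2/49 + 74·i/343 + 4·i·π^2/7.

Final answer: -220/2401 + 4·π^2/49 + 74·i/343 + 4·i·π^2/7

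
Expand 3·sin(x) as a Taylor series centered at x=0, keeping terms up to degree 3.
-x^3/2 + 3·x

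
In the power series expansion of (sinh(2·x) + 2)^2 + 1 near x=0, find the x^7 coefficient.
Expand to order 7: (sinh(2·x) + 2)^2 + 1 = 32·x^7/315 + 128·x^6/45 + 16·x^5/15 + 16·x^4/3 + 16·x^3/3 + 4·x^2 + 8·x + 5 + O(x^8).
The coefficient of x^7 is 32/315.

Final answer: 32/315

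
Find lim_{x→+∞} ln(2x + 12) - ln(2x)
This is an ∞ − ∞ indeterminate form.
Combine the logarithms: ln(2x+12) − ln(2x) = ln((2x+12)/(2x)) = ln(1 + 12/(2x)) → ln(1) = 0.
Limit = 0.

Final answer: 0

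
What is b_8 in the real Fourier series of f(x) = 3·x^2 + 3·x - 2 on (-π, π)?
b_8 = (1/π) ∫_{-π}^{π} f(x)·sin(8x) dx.
Evaluate the integral (use parity and integration by parts as needed): b_8 = -3/4.

Final answer: -3/4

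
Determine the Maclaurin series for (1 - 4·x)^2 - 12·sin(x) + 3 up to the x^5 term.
-x^5/10 + 2·x^3 + 16·x^2 - 20·x + 4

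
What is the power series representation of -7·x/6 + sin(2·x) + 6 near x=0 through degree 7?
-8·x^7/315 + 4·x^5/15 - 4·x^3/3 + 5·x/6 + 6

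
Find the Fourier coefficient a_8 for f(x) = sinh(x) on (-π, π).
a_8 = (1/π) ∫_{-π}^{π} f(x)·cos(8x) dx.
Evaluate the integral (use parity and integration by parts as needed): a_8 = 0.

Final answer: 0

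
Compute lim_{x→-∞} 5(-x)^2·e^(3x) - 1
The product is a 0·∞ indeterminate form at x → -∞.
Rewrite the product as 5(-x)^2 / e^(-3x) (an ∞/∞ form) and apply L'Hôpital, or use the standard hierarchy e^(3|x|) ≫ |(-x)^2| as x → -∞.
The indeterminate product → 0, so the limit = -1.

Final answer: -1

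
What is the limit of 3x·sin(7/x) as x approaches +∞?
As x → +∞: let u = 7/x → 0⁺; then 3·x·sin(7/x) = 3·7·sin(u)/u → 3·7·1 = 21.
Limit = 21.

Final answer: 21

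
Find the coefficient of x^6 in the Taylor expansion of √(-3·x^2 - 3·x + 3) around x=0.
Expand to order 6: √(-3·x^2 - 3·x + 3) = -465·√(3)·x^6/1024 - 95·√(3)·x^5/256 - 45·√(3)·x^4/128 - 5·√(3)·x^3/16 - 5·√(3)·x^2/8 - √(3)·x/2 + √(3) + O(x^7).
The coefficient of x^6 is -465·√(3)/1024.

Final answer: -465·√(3)/1024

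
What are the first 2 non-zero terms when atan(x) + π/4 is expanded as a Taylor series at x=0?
x + π/4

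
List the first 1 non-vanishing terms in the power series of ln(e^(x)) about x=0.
x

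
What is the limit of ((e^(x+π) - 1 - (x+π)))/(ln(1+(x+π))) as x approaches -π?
Both numerator and denominator → 0 as x → -π; this is a 0/0 indeterminate form.
Expand each to leading order near x = -π: numerator ~ (x + π)^2/2, denominator ~ (x + π).
The limit of the ratio is 0.

Final answer: 0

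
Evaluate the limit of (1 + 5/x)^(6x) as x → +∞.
As x → +∞: write (1 + 5/x)^(6x) = ((1 + 5/x)^x)^6 → (e^5)^6 = e^30.
Limit = e^(30).

Final answer: e^(30)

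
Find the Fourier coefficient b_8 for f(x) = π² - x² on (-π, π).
b_8 = (1/π) ∫_{-π}^{π} f(x)·sin(8x) dx.
Evaluate the integral (use parity and integration by parts as needed): b_8 = 0.

Final answer: 0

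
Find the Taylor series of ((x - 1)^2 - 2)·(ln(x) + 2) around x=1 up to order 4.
-4 - 2·(x - 1) + 3·(x - 1)^2 + (x - 1)^3/3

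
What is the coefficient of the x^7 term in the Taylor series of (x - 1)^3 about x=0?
Expand to order 7: (x - 1)^3 = x^3 - 3·x^2 + 3·x - 1 + O(x^8).
The coefficient of x^7 is 0.

Final answer: 0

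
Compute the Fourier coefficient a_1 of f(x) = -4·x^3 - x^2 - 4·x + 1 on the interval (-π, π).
a_1 = (1/π) ∫_{-π}^{π} f(x)·cos(1x) dx.
Evaluate the integral (use parity and integration by parts as needed): a_1 = 4.

Final answer: 4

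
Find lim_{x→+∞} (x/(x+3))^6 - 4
As x → +∞: x/(x+3) = 1/(1 + 3/x) → 1, and the 6th power of a limit-1 base also → 1; with the additive constant, 1 - 4 = -3.
Limit = -3.

Final answer: -3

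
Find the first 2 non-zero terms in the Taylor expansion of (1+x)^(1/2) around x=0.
x/2 + 1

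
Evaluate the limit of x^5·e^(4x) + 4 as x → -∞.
The product is a 0·∞ indeterminate form at x → -∞.
Rewrite the product as x^5 / e^(-4x) (an ∞/∞ form) and apply L'Hôpital, or use the standard hierarchy e^(4|x|) ≫ |x^5| as x → -∞.
The indeterminate product → 0, so the limit = 4.

Final answer: 4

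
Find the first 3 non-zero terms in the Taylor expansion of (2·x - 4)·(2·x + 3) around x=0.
4·x^2 - 2·x - 12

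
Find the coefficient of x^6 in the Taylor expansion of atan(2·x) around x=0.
Expand to order 6: atan(2·x) = 32·x^5/5 - 8·x^3/3 + 2·x + O(x^7).
The coefficient of x^6 is 0.

Final answer: 0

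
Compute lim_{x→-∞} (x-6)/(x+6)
Evaluate the dominant behaviour as x → -∞; each term tends to a finite value or vanishes.
Limit = 1.

Final answer: 1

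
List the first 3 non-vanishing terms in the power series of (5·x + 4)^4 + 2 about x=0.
2400·x^2 + 1280·x + 258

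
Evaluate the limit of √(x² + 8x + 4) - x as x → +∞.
This is an ∞ − ∞ indeterminate form.
Multiply and divide by the conjugate √(x²+8x + 4) + x; the x² terms cancel, leaving (8x + 4)/(√(x²+8x + 4)+x) → 8/2 = 4.
Limit = 4.

Final answer: 4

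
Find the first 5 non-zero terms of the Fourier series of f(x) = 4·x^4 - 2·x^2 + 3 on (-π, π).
(200 - 32·π^2)·cos(x) + (-14 + 8·π^2)·cos(2·x) + (88/27 - 32·π^2/9)·cos(3·x) + (-5/4 + 2·π^2)·cos(4·x) - 2·π^2/3 + 3 + 4·π^4/5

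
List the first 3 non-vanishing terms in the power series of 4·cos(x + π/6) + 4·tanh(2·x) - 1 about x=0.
-√(3)·x^2 + 6·x - 1 + 2·√(3)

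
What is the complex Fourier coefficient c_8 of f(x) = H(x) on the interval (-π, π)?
Compute the real Fourier coefficients first: a_8 = 0, b_8 = 0.
Then c_8 = (a_8 − i·b_8)/2 = 0.

Final answer: 0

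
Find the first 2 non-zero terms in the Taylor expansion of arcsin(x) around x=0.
x^3/6 + x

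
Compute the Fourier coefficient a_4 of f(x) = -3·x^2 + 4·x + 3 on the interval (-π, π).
a_4 = (1/π) ∫_{-π}^{π} f(x)·cos(4x) dx.
Evaluate the integral (use parity and integration by parts as needed): a_4 = -3/4.

Final answer: -3/4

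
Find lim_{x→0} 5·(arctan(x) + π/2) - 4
Direct substitution at x = 0 gives -4 + 5·π/2.

Final answer: -4 + 5·π/2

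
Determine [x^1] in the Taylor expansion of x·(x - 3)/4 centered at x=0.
Expand to order 1: x·(x - 3)/4 = -3·x/4 + O(x^2).
The coefficient of x^1 is -3/4.

Final answer: -3/4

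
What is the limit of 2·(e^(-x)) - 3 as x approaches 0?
Direct substitution at x = 0 gives -1.

Final answer: -1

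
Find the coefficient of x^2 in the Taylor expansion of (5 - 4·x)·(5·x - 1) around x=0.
Expand to order 2: (5 - 4·x)·(5·x - 1) = -20·x^2 + 29·x - 5 + O(x^3).
The coefficient of x^2 is -20.

Final answer: -20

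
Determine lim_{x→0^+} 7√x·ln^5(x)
This is a 0·∞ indeterminate form at x → 0⁺.
Rewrite the product as 7·ln^5(x) / x^(-1/2) and apply L'Hôpital, or use the standard hierarchy x^(-1/2) ≫ |ln x|^5 as x → 0⁺.
The indeterminate product → 0, so the limit = 0.

Final answer: 0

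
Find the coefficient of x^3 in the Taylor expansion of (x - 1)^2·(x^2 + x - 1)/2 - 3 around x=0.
Expand to order 3: (x - 1)^2·(x^2 + x - 1)/2 - 3 = -x^3/2 - x^2 + 3·x/2 - 7/2 + O(x^4).
The coefficient of x^3 is -1/2.

Final answer: -1/2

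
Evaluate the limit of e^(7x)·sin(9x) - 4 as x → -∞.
Evaluate the dominant behaviour as x → -∞; each term tends to a finite value or vanishes.
Limit = -4.

Final answer: -4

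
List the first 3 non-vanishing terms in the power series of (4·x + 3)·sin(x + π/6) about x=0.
x^2·(-3/4 + 2·√(3)) + x·(2 + 3·√(3)/2) + 3/2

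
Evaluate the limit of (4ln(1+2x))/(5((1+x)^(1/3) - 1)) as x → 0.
Both numerator and denominator → 0 as x → 0; this is a 0/0 indeterminate form.
Expand each to leading order near x = 0: numerator ~ 8·x, denominator ~ 5·x/3.
The limit of the ratio is 24/5.

Final answer: 24/5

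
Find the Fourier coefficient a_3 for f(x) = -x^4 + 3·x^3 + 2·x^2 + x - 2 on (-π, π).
a_3 = (1/π) ∫_{-π}^{π} f(x)·cos(3x) dx.
Evaluate the integral (use parity and integration by parts as needed): a_3 = -40/27 + 8·π^2/9.

Final answer: -40/27 + 8·π^2/9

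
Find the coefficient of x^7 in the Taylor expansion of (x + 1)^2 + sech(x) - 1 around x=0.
Expand to order 7: (x + 1)^2 + sech(x) - 1 = -61·x^6/720 + 5·x^4/24 + x^2/2 + 2·x + 1 + O(x^8).
The coefficient of x^7 is 0.

Final answer: 0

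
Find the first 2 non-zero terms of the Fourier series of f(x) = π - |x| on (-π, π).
4·cos(x)/π + π/2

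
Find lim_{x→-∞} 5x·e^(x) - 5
The product is a 0·∞ indeterminate form at x → -∞.
Rewrite the product as 5x / e^(-x) (an ∞/∞ form) and apply L'Hôpital, or use the standard hierarchy e^(|x|) ≫ |x| as x → -∞.
The indeterminate product → 0, so the limit = -5.

Final answer: -5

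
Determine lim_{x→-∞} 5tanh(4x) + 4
Evaluate the dominant behaviour as x → -∞; each term tends to a finite value or vanishes.
Limit = -1.

Final answer: -1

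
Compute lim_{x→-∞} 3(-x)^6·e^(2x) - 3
The product is a 0·∞ indeterminate form at x → -∞.
Rewrite the product as 3(-x)^6 / e^(-2x) (an ∞/∞ form) and apply L'Hôpital, or use the standard hierarchy e^(2|x|) ≫ |(-x)^6| as x → -∞.
The indeterminate product → 0, so the limit = -3.

Final answer: -3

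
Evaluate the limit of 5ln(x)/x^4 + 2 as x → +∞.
The quotient is an ∞/∞ indeterminate form as x → +∞.
The polynomial denominator x^4 dominates the logarithmic numerator (any positive power of x ≫ ln(x) as x → ∞), so the quotient → 0.
Adding the constant: 0 + 2 = 2. Limit = 2.

Final answer: 2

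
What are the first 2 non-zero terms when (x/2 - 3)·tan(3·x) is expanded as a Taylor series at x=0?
3·x^2/2 - 9·x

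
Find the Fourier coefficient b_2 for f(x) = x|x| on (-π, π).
b_2 = (1/π) ∫_{-π}^{π} f(x)·sin(2x) dx.
Evaluate the integral (use parity and integration by parts as needed): b_2 = -π.

Final answer: -π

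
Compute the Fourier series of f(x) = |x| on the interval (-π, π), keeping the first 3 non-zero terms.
-4·cos(x)/π - 4·cos(3·x)/(9·π) + π/2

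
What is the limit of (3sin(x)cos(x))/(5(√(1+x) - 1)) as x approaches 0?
Both numerator and denominator → 0 as x → 0; this is a 0/0 indeterminate form.
Expand each to leading order near x = 0: numerator ~ 3·x, denominator ~ 5·x/2.
The limit of the ratio is 6/5.

Final answer: 6/5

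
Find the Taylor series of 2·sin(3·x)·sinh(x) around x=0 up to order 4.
-8·x^4 + 6·x^2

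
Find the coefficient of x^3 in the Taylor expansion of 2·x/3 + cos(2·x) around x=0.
Expand to order 3: 2·x/3 + cos(2·x) = -2·x^2 + 2·x/3 + 1 + O(x^4).
The coefficient of x^3 is 0.

Final answer: 0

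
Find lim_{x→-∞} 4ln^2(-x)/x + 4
The quotient is an ∞/∞ indeterminate form as x → -∞.
Compare growth rates of the dominant terms (exponentials ≫ polynomials ≫ logarithms), or apply L'Hôpital's rule; the quotient → 0.
Adding the constant: 0 + 4 = 4. Limit = 4.

Final answer: 4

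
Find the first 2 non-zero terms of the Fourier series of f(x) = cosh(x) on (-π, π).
-cos(x)·sinh(π)/π + sinh(π)/π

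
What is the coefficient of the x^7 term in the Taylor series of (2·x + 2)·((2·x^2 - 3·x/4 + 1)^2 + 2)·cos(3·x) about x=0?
Expand to order 7: (2·x + 2)·((2·x^2 - 3·x/4 + 1)^2 + 2)·cos(3·x) = -9117·x^7/320 + 1791·x^6/320 + 65·x^5/16 - 85·x^4/16 - 83·x^3/8 - 167·x^2/8 + 3·x + 6 + O(x^8).
The coefficient of x^7 is -9117/320.

Final answer: -9117/320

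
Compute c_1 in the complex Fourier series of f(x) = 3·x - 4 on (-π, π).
Compute the real Fourier coefficients first: a_1 = 0, b_1 = 6.
Then c_1 = (a_1 − i·b_1)/2 = -3·i.

Final answer: -3·i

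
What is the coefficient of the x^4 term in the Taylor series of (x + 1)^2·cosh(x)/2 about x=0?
Expand to order 4: (x + 1)^2·cosh(x)/2 = 13·x^4/48 + x^3/2 + 3·x^2/4 + x + 1/2 + O(x^5).
The coefficient of x^4 is 13/48.

Final answer: 13/48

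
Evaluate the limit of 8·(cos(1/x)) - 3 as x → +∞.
Evaluate the dominant behaviour as x → +∞; each term tends to a finite value or vanishes.
Limit = 5.

Final answer: 5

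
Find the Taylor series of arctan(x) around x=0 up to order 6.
x^5/5 - x^3/3 + x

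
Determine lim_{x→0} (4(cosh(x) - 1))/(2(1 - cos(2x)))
Both numerator and denominator → 0 as x → 0; this is a 0/0 indeterminate form.
Expand each to leading order near x = 0: numerator ~ 2·x^2, denominator ~ 4·x^2.
The limit of the ratio is 1/2.

Final answer: 1/2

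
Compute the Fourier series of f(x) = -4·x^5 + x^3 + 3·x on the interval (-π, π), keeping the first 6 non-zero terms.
(-966 - 8·π^4 + 162·π^2)·sin(x) + (-21·π^2 + 57/2 + 4·π^4)·sin(2·x) + (-8·π^4/3 - 194/81 + 178·π^2/27)·sin(3·x) + (-3·π^2 - 3/8 + 2·π^4)·sin(4·x) + (-8·π^4/5 + 498/625 + 42·π^2/25)·sin(5·x) + (-29·π^2/27 - 133/162 + 4·π^4/3)·sin(6·x)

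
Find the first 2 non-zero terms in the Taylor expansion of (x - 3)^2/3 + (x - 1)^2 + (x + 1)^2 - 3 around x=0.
2 - 2·x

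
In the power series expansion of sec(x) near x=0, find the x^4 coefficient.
Expand to order 4: sec(x) = 5·x^4/24 + x^2/2 + 1 + O(x^5).
The coefficient of x^4 is 5/24.

Final answer: 5/24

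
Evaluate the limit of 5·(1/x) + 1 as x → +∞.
Evaluate the dominant behaviour as x → +∞; each term tends to a finite value or vanishes.
Limit = 1.

Final answer: 1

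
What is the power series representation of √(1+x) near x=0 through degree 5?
7·x^5/256 - 5·x^4/128 + x^3/16 - x^2/8 + x/2 + 1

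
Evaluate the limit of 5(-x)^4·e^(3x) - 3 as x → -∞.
The product is a 0·∞ indeterminate form at x → -∞.
Rewrite the product as 5(-x)^4 / e^(-3x) (an ∞/∞ form) and apply L'Hôpital, or use the standard hierarchy e^(3|x|) ≫ |(-x)^4| as x → -∞.
The indeterminate product → 0, so the limit = -3.

Final answer: -3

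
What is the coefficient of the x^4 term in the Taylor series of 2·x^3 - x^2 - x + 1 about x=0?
Expand to order 4: 2·x^3 - x^2 - x + 1 = 2·x^3 - x^2 - x + 1 + O(x^5).
The coefficient of x^4 is 0.

Final answer: 0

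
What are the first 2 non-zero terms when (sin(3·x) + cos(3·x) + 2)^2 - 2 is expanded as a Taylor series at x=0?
18·x + 7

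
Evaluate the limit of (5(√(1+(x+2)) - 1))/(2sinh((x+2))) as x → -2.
Both numerator and denominator → 0 as x → -2; this is a 0/0 indeterminate form.
Expand each to leading order near x = -2: numerator ~ 5·(x + 2)/2, denominator ~ 2·(x + 2).
The limit of the ratio is 5/4.

Final answer: 5/4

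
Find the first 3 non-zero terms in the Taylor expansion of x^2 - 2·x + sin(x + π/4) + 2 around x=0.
x^2·(1 - √(2)/4) + x·(-2 + √(2)/2) + √(2)/2 + 2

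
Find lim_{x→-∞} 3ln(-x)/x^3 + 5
The quotient is an ∞/∞ indeterminate form as x → -∞.
Compare growth rates of the dominant terms (exponentials ≫ polynomials ≫ logarithms), or apply L'Hôpital's rule; the quotient → 0.
Adding the constant: 0 + 5 = 5. Limit = 5.

Final answer: 5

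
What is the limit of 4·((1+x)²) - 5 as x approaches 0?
Direct substitution at x = 0 gives -1.

Final answer: -1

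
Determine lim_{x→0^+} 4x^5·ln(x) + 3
The product is a 0·∞ indeterminate form at x → 0⁺.
Rewrite the product as 4·ln(x) / x^(-5) and apply L'Hôpital, or use the standard hierarchy x^(-5) ≫ |ln x| as x → 0⁺.
The indeterminate product → 0, so the limit = 3.

Final answer: 3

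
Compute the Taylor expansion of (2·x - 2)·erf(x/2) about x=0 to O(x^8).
x^7/(1344·√(π)) + x^6/(80·√(π)) - x^5/(80·√(π)) - x^4/(6·√(π)) + x^3/(6·√(π)) + 2·x^2/√(π) - 2·x/√(π)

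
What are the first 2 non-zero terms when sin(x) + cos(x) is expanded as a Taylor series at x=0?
x + 1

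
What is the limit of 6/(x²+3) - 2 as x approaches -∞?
Evaluate the dominant behaviour as x → -∞; each term tends to a finite value or vanishes.
Limit = -2.

Final answer: -2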